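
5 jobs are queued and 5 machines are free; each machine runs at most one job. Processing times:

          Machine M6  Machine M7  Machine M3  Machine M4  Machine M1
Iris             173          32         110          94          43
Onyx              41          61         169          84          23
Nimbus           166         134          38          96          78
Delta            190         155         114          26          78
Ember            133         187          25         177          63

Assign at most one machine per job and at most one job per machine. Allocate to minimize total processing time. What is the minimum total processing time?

Minimum total: 200 min

This is the linear assignment problem.
Optimal: Iris→Machine M7 (32 min), Onyx→Machine M6 (41 min), Nimbus→Machine M3 (38 min), Delta→Machine M4 (26 min), Ember→Machine M1 (63 min) — total 32+41+38+26+63 = 200 min.
Row-greedy (each job in turn takes its cheapest remaining machine) gives 252 min, worse by 52.
Swapping Iris↔Delta (Iris→Machine M4 94 min, Delta→Machine M7 155 min) adds 191.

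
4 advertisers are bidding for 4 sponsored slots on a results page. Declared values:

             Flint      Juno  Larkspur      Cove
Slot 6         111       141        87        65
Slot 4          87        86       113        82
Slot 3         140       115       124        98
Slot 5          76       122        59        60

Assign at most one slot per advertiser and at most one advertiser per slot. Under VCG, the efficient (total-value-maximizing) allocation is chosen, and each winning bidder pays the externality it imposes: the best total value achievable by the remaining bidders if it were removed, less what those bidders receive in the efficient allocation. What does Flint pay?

Flint pays $38.

Efficient allocation: Flint→Slot 3 ($140), Juno→Slot 6 ($141), Larkspur→Slot 4 ($113), Cove→Slot 5 ($60); total welfare W = $454.
Flint receives Slot 3 at value $140, so the others get W − 140 = $314.
Without Flint: best allocation of the remaining 3 bidders over all 4 slots is Juno→Slot 6 ($141), Larkspur→Slot 4 ($113), Cove→Slot 3 ($98), total $352.
VCG payment = (others' best without Flint) − (others' welfare with Flint) = 352 − 314 = $38.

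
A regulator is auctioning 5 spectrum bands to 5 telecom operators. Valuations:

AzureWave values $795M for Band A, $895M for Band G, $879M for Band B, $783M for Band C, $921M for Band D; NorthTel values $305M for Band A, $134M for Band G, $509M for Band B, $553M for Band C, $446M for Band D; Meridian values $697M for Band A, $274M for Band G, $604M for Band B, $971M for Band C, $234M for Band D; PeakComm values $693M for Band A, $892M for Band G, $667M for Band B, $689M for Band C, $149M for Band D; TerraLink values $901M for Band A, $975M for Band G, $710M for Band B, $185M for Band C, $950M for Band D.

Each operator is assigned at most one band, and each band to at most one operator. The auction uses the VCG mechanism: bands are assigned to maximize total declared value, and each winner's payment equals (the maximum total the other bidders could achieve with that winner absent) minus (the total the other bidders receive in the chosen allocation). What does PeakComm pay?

PeakComm pays $74M.

Efficient allocation: AzureWave→Band D ($921M), NorthTel→Band B ($509M), Meridian→Band C ($971M), PeakComm→Band G ($892M), TerraLink→Band A ($901M); total welfare W = $4194M.
PeakComm receives Band G at value $892M, so the others get W − 892 = $3302M.
Without PeakComm: best allocation of the remaining 4 bidders over all 5 bands is AzureWave→Band D ($921M), NorthTel→Band B ($509M), Meridian→Band C ($971M), TerraLink→Band G ($975M), total $3376M.
VCG payment = (others' best without PeakComm) − (others' welfare with PeakComm) = 3376 − 3302 = $74M.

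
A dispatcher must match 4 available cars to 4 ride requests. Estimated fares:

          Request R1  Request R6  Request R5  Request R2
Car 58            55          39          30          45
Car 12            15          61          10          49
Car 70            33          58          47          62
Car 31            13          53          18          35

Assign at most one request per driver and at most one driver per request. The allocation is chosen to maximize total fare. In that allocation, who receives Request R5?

Optimal: Car 58→Request R1 ($55), Car 12→Request R2 ($49), Car 70→Request R5 ($47), Car 31→Request R6 ($53) — total 55+49+47+53 = $204.
Max-entry greedy (repeatedly take the single best remaining cell) gives $196, worse by 8.
No other one-to-one assignment exceeds $204.
Car 70's own top request is Request R2 ($62), but forcing Car 70→Request R2 and reassigning the rest optimally gives only $196 — worse by 8.

Car 70 receives Request R5.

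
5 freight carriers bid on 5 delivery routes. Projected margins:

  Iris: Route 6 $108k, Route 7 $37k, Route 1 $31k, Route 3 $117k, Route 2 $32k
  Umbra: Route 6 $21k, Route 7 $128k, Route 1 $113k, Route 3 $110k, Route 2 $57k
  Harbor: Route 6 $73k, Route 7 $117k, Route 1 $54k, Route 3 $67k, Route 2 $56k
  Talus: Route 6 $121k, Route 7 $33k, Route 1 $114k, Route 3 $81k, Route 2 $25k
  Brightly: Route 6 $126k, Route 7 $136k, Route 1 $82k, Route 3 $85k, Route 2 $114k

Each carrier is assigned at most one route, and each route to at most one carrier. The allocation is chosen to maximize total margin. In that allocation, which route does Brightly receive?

Brightly receives Route 2.

Optimal: Iris→Route 3 ($117k), Umbra→Route 1 ($113k), Harbor→Route 7 ($117k), Talus→Route 6 ($121k), Brightly→Route 2 ($114k) — total 117+113+117+121+114 = $582k.
Row-greedy (each carrier in turn takes its best remaining route) gives $546k, worse by 36.
Next-best assignment: Iris→Route 6, Umbra→Route 3, Harbor→Route 7, Talus→Route 1, Brightly→Route 2 = $563k.
Brightly's own top route is Route 7 ($136k), but forcing Brightly→Route 7 and reassigning the rest optimally gives only $543k — worse by 39.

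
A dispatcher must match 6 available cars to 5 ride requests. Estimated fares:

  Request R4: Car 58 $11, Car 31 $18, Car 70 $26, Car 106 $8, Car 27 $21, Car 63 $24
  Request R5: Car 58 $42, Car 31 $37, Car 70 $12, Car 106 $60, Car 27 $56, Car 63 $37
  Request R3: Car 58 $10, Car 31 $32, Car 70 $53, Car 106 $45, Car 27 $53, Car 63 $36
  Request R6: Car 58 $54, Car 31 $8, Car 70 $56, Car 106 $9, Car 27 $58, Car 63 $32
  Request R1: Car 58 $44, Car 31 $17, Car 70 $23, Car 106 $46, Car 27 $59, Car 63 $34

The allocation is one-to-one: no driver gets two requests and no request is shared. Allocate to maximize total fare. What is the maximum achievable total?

Maximum total: $250

Optimal: Car 63→Request R4 ($24), Car 106→Request R5 ($60), Car 70→Request R3 ($53), Car 58→Request R6 ($54), Car 27→Request R1 ($59) — total 24+60+53+54+59 = $250.
Max-entry greedy (repeatedly take the single best remaining cell) gives $229, worse by 21.
Next-best assignment: Car 31→Request R4, Car 106→Request R5, Car 70→Request R3, Car 58→Request R6, Car 27→Request R1 = $244.
No other one-to-one assignment exceeds $250.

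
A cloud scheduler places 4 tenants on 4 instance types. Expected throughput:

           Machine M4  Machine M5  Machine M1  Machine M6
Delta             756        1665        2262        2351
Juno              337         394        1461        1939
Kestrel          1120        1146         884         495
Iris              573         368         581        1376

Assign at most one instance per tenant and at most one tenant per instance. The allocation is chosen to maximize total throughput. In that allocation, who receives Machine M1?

Delta receives Machine M1.

This is the linear assignment problem.
Optimal: Delta→Machine M1 (2262 ops/s), Juno→Machine M6 (1939 ops/s), Kestrel→Machine M5 (1146 ops/s), Iris→Machine M4 (573 ops/s) — total 2262+1939+1146+573 = 5920 ops/s.
Max-entry greedy (repeatedly take the single best remaining cell) gives 5531 ops/s, worse by 389.
Checked against all permutations: 5920 ops/s is optimal.
Delta's own top instance is Machine M6 (2351 ops/s), but forcing Delta→Machine M6 and reassigning the rest optimally gives only 5531 ops/s — worse by 389.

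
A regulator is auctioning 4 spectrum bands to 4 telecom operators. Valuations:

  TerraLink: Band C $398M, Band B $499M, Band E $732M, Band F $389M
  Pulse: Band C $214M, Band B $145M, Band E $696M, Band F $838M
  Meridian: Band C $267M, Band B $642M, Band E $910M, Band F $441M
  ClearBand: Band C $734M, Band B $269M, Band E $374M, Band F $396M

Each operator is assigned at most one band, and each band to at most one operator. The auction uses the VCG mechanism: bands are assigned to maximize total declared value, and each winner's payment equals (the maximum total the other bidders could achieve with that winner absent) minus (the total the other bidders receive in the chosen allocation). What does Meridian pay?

Meridian pays $233M.

Efficient allocation: TerraLink→Band B ($499M), Pulse→Band F ($838M), Meridian→Band E ($910M), ClearBand→Band C ($734M); total welfare W = $2981M.
Meridian receives Band E at value $910M, so the others get W − 910 = $2071M.
Without Meridian: best allocation of the remaining 3 bidders over all 4 bands is TerraLink→Band E ($732M), Pulse→Band F ($838M), ClearBand→Band C ($734M), total $2304M.
VCG payment = (others' best without Meridian) − (others' welfare with Meridian) = 2304 − 2071 = $233M.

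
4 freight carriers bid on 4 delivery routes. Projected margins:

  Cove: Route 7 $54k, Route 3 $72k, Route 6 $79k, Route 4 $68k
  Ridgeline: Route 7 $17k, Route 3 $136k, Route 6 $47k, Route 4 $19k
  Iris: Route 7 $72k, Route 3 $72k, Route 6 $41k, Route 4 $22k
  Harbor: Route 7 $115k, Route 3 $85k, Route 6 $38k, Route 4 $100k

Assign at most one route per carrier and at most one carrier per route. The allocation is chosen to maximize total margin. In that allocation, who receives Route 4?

Harbor receives Route 4.

Optimal: Cove→Route 6 ($79k), Ridgeline→Route 3 ($136k), Iris→Route 7 ($72k), Harbor→Route 4 ($100k) — total 79+136+72+100 = $387k.
Max-entry greedy (repeatedly take the single best remaining cell) gives $352k, worse by 35.
Harbor's own top route is Route 7 ($115k), but forcing Harbor→Route 7 and reassigning the rest optimally gives only $360k — worse by 27.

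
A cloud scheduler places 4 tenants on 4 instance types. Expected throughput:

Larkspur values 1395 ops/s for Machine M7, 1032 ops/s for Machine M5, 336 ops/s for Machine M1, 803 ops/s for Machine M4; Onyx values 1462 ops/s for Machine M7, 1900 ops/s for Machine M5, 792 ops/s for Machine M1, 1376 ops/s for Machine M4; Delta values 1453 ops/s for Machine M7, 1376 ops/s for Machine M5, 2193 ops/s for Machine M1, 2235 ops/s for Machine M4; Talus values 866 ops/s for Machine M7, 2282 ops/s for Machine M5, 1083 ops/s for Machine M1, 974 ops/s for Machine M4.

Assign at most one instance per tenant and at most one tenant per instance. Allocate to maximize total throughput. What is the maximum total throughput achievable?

Maximum total: 7246 ops/s

Optimal: Larkspur→Machine M7 (1395 ops/s), Onyx→Machine M4 (1376 ops/s), Delta→Machine M1 (2193 ops/s), Talus→Machine M5 (2282 ops/s) — total 1395+1376+2193+2282 = 7246 ops/s.
Max-entry greedy (repeatedly take the single best remaining cell) gives 6315 ops/s, worse by 931.
Next-best assignment: Larkspur→Machine M4, Onyx→Machine M7, Delta→Machine M1, Talus→Machine M5 = 6740 ops/s.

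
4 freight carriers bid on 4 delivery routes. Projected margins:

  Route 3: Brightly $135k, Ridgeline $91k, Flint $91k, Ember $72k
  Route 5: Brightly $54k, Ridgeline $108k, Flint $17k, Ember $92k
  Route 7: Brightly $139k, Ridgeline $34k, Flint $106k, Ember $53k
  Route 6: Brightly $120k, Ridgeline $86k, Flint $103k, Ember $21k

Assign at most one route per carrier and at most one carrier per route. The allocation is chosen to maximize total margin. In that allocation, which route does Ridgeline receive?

Ridgeline receives Route 3.

Optimal: Brightly→Route 7 ($139k), Ridgeline→Route 3 ($91k), Flint→Route 6 ($103k), Ember→Route 5 ($92k) — total 139+91+103+92 = $425k.
Column-greedy (each route in turn goes to its best remaining carrier) gives $370k, worse by 55.
Next-best assignment: Brightly→Route 7, Ridgeline→Route 5, Flint→Route 6, Ember→Route 3 = $422k.
Ridgeline's own top route is Route 5 ($108k), but forcing Ridgeline→Route 5 and reassigning the rest optimally gives only $422k — worse by 3.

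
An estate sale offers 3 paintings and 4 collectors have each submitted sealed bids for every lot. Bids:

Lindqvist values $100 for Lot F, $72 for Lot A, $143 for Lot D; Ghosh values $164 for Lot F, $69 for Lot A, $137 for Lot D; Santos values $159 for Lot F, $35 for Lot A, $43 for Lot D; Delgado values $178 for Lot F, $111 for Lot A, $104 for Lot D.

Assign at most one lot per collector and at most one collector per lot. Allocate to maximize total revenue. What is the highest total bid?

This is the linear assignment problem.
Optimal: Ghosh→Lot F ($164), Delgado→Lot A ($111), Lindqvist→Lot D ($143) — total 164+111+143 = $418.
Max-entry greedy (repeatedly take the single best remaining cell) gives $390, worse by 28.

Max total: $418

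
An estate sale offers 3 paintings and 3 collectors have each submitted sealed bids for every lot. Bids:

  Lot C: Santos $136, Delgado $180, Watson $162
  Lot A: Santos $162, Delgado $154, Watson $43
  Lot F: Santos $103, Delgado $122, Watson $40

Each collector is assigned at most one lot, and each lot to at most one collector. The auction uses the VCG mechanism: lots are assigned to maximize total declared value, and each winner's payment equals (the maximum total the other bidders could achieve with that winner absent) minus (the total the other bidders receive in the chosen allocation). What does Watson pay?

Watson pays $58.

Efficient allocation: Santos→Lot A ($162), Delgado→Lot F ($122), Watson→Lot C ($162); total welfare W = $446.
Watson receives Lot C at value $162, so the others get W − 162 = $284.
Without Watson: best allocation of the remaining 2 bidders over all 3 lots is Santos→Lot A ($162), Delgado→Lot C ($180), total $342.
VCG payment = (others' best without Watson) − (others' welfare with Watson) = 342 − 284 = $58.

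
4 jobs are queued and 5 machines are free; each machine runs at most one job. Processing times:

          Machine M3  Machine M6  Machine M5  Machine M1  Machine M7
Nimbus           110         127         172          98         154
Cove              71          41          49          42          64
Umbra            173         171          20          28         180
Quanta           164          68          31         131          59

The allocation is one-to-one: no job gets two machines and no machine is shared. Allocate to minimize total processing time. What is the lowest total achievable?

Min total: 210 min

Optimal: Nimbus→Machine M3 (110 min), Cove→Machine M6 (41 min), Umbra→Machine M1 (28 min), Quanta→Machine M5 (31 min) — total 110+41+28+31 = 210 min.
Min-entry greedy (repeatedly take the single cheapest remaining cell) gives 218 min, worse by 8.
Swapping Nimbus↔Quanta (Nimbus→Machine M5 172 min, Quanta→Machine M3 164 min) adds 195.
Every other assignment is strictly worse.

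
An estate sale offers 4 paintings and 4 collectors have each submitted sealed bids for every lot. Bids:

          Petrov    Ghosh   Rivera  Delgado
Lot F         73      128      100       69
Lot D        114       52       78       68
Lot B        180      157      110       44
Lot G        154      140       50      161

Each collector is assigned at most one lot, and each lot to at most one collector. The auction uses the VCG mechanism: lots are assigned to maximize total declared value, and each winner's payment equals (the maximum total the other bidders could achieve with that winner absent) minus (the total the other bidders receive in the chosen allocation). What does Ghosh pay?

Efficient allocation: Petrov→Lot B ($180), Ghosh→Lot F ($128), Rivera→Lot D ($78), Delgado→Lot G ($161); total welfare W = $547.
Ghosh receives Lot F at value $128, so the others get W − 128 = $419.
Without Ghosh: best allocation of the remaining 3 bidders over all 4 lots is Petrov→Lot B ($180), Rivera→Lot F ($100), Delgado→Lot G ($161), total $441.
VCG payment = (others' best without Ghosh) − (others' welfare with Ghosh) = 441 − 419 = $22.

Ghosh pays $22.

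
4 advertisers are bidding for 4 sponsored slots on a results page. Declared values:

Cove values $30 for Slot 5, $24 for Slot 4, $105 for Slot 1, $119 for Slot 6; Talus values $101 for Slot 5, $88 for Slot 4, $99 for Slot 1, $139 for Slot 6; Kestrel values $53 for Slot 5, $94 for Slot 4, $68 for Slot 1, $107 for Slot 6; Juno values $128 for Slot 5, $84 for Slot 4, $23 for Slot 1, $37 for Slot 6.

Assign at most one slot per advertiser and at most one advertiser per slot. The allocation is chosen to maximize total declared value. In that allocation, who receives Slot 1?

Cove receives Slot 1.

Optimal: Cove→Slot 1 ($105), Talus→Slot 6 ($139), Kestrel→Slot 4 ($94), Juno→Slot 5 ($128) — total 105+139+94+128 = $466.
Row-greedy (each advertiser in turn takes its best remaining slot) gives $337, worse by 129.
Next-best assignment: Cove→Slot 6, Talus→Slot 1, Kestrel→Slot 4, Juno→Slot 5 = $440.
Every other assignment is strictly worse.
Cove's own top slot is Slot 6 ($119), but forcing Cove→Slot 6 and reassigning the rest optimally gives only $440 — worse by 26.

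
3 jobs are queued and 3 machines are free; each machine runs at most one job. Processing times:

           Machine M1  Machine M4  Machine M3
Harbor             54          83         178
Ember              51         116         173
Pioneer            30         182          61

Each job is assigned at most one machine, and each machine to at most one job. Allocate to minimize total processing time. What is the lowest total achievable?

This is the linear assignment problem.
Optimal: Harbor→Machine M4 (83 min), Ember→Machine M1 (51 min), Pioneer→Machine M3 (61 min) — total 83+51+61 = 195 min.
Min-entry greedy (repeatedly take the single cheapest remaining cell) gives 286 min, worse by 91.
Next-best assignment: Harbor→Machine M1, Ember→Machine M4, Pioneer→Machine M3 = 231 min.
No other one-to-one assignment undercuts 195 min.

Min total: 195 min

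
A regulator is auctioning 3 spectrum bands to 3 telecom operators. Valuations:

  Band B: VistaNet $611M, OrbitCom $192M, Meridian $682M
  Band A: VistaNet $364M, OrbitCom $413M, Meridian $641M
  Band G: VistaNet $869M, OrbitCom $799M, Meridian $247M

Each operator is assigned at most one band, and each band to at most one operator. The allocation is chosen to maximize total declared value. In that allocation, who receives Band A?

Meridian receives Band A.

Optimal: VistaNet→Band B ($611M), OrbitCom→Band G ($799M), Meridian→Band A ($641M) — total 611+799+641 = $2051M.
Next-best assignment: VistaNet→Band G, OrbitCom→Band A, Meridian→Band B = $1964M.
Swapping VistaNet↔Meridian (VistaNet→Band A $364M, Meridian→Band B $682M) loses 206.
Meridian's own top band is Band B ($682M), but forcing Meridian→Band B and reassigning the rest optimally gives only $1964M — worse by 87.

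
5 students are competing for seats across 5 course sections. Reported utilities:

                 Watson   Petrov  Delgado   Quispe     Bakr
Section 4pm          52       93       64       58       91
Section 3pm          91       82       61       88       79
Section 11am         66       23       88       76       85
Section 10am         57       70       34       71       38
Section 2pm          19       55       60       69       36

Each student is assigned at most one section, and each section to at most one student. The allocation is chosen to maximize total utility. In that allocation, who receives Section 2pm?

Quispe receives Section 2pm.

Optimal: Watson→Section 3pm (91 points), Petrov→Section 10am (70 points), Delgado→Section 11am (88 points), Quispe→Section 2pm (69 points), Bakr→Section 4pm (91 points) — total 91+70+88+69+91 = 409 points.
Max-entry greedy (repeatedly take the single best remaining cell) gives 379 points, worse by 30.
Swapping Delgado↔Watson (Delgado→Section 3pm 61 points, Watson→Section 11am 66 points) loses 52.
No other one-to-one assignment exceeds 409 points.
Quispe's own top section is Section 3pm (88 points), but forcing Quispe→Section 3pm and reassigning the rest optimally gives only 383 points — worse by 26.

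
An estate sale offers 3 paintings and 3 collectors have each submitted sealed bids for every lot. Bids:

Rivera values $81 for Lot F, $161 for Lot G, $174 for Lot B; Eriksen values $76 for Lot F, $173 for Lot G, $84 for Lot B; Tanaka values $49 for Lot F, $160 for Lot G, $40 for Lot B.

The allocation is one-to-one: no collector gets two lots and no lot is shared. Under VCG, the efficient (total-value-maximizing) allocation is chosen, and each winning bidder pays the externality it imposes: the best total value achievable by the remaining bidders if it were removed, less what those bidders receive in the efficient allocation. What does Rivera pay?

Rivera pays $8.

Efficient allocation: Rivera→Lot B ($174), Eriksen→Lot F ($76), Tanaka→Lot G ($160); total welfare W = $410.
Rivera receives Lot B at value $174, so the others get W − 174 = $236.
Without Rivera: best allocation of the remaining 2 bidders over all 3 lots is Eriksen→Lot B ($84), Tanaka→Lot G ($160), total $244.
VCG payment = (others' best without Rivera) − (others' welfare with Rivera) = 244 − 236 = $8.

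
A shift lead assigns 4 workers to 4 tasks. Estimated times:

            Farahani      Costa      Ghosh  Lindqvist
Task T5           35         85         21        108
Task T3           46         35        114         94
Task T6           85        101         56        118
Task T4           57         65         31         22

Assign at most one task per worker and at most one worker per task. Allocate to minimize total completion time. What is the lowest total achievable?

Optimal: Farahani→Task T5 (35 min), Costa→Task T3 (35 min), Ghosh→Task T6 (56 min), Lindqvist→Task T4 (22 min) — total 35+35+56+22 = 148 min.
Row-greedy (each worker in turn takes its cheapest remaining task) gives 219 min, worse by 71.

Minimum total: 148 min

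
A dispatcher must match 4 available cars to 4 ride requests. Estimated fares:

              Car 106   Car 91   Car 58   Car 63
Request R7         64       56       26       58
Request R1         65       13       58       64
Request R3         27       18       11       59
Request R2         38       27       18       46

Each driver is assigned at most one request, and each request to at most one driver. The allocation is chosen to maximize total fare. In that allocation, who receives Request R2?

Car 106 receives Request R2.

Optimal: Car 106→Request R2 ($38), Car 91→Request R7 ($56), Car 58→Request R1 ($58), Car 63→Request R3 ($59) — total 38+56+58+59 = $211.
Column-greedy (each request in turn goes to its best remaining driver) gives $164, worse by 47.
Next-best assignment: Car 106→Request R7, Car 91→Request R2, Car 58→Request R1, Car 63→Request R3 = $208.
Swapping Car 58↔Car 91 (Car 58→Request R7 $26, Car 91→Request R1 $13) loses 75.
No other one-to-one assignment exceeds $211.
Car 106's own top request is Request R1 ($65), but forcing Car 106→Request R1 and reassigning the rest optimally gives only $198 — worse by 13.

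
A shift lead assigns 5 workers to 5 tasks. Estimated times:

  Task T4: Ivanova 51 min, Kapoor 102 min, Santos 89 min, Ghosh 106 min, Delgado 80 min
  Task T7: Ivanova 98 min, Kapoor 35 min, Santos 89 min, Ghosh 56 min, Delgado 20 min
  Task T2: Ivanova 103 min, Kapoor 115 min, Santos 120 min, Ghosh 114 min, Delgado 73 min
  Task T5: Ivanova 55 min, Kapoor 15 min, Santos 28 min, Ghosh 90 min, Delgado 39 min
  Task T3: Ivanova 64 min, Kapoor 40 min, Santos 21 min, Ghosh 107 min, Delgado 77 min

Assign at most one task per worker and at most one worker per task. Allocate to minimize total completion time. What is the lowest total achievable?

Min total: 216 min

This is the linear assignment problem.
Optimal: Ivanova→Task T4 (51 min), Kapoor→Task T5 (15 min), Santos→Task T3 (21 min), Ghosh→Task T7 (56 min), Delgado→Task T2 (73 min) — total 51+15+21+56+73 = 216 min.
Min-entry greedy (repeatedly take the single cheapest remaining cell) gives 221 min, worse by 5.
Swapping Ghosh↔Delgado (Ghosh→Task T2 114 min, Delgado→Task T7 20 min) adds 5.
No other one-to-one assignment undercuts 216 min.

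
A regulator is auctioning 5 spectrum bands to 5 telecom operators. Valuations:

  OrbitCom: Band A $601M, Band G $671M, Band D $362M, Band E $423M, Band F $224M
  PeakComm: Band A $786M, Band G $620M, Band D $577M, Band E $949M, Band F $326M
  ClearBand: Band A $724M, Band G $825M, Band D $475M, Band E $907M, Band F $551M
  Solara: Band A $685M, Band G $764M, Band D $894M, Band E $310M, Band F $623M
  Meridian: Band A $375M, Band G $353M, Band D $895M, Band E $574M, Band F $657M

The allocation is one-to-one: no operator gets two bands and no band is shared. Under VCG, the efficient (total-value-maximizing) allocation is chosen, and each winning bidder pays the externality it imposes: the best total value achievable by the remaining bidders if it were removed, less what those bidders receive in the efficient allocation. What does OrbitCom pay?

Efficient allocation: OrbitCom→Band A ($601M), PeakComm→Band E ($949M), ClearBand→Band G ($825M), Solara→Band D ($894M), Meridian→Band F ($657M); total welfare W = $3926M.
OrbitCom receives Band A at value $601M, so the others get W − 601 = $3325M.
Without OrbitCom: best allocation of the remaining 4 bidders over all 5 bands is PeakComm→Band E ($949M), ClearBand→Band G ($825M), Solara→Band A ($685M), Meridian→Band D ($895M), total $3354M.
VCG payment = (others' best without OrbitCom) − (others' welfare with OrbitCom) = 3354 − 3325 = $29M.

OrbitCom pays $29M.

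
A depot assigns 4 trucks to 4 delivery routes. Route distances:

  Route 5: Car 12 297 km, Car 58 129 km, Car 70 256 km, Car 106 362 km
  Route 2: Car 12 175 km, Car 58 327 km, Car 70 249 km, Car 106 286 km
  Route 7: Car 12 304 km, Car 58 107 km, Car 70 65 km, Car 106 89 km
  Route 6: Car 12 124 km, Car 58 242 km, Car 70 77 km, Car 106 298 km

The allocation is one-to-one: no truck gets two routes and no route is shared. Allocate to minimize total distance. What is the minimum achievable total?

Optimal: Car 12→Route 2 (175 km), Car 58→Route 5 (129 km), Car 70→Route 6 (77 km), Car 106→Route 7 (89 km) — total 175+129+77+89 = 470 km.
Column-greedy (each route in turn goes to its cheapest remaining truck) gives 667 km, worse by 197.
Swapping Car 106↔Car 12 (Car 106→Route 2 286 km, Car 12→Route 7 304 km) adds 326.

Min total: 470 km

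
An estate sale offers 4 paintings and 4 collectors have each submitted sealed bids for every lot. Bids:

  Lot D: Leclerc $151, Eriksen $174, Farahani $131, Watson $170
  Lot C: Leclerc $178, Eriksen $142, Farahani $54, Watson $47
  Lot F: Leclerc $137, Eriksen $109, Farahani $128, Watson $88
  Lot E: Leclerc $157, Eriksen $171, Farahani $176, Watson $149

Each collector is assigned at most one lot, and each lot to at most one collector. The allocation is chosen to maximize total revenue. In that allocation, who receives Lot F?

Farahani receives Lot F.

This is the linear assignment problem.
Optimal: Leclerc→Lot C ($178), Eriksen→Lot E ($171), Farahani→Lot F ($128), Watson→Lot D ($170) — total 178+171+128+170 = $647.
Column-greedy (each lot in turn goes to its best remaining collector) gives $629, worse by 18.
Next-best assignment: Leclerc→Lot C, Eriksen→Lot F, Farahani→Lot E, Watson→Lot D = $633.
Farahani's own top lot is Lot E ($176), but forcing Farahani→Lot E and reassigning the rest optimally gives only $633 — worse by 14.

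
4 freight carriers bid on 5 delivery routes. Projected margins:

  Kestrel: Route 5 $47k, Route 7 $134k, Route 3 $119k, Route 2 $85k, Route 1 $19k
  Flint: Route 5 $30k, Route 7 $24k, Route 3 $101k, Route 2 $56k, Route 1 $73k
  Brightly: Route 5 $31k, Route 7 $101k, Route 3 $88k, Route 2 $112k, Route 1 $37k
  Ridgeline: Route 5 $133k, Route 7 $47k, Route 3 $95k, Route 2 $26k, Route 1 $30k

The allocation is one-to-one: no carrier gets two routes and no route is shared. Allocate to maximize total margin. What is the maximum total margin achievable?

Max total: $480k

This is the linear assignment problem.
Optimal: Kestrel→Route 7 ($134k), Flint→Route 3 ($101k), Brightly→Route 2 ($112k), Ridgeline→Route 5 ($133k) — total 134+101+112+133 = $480k.
Every other assignment is strictly worse.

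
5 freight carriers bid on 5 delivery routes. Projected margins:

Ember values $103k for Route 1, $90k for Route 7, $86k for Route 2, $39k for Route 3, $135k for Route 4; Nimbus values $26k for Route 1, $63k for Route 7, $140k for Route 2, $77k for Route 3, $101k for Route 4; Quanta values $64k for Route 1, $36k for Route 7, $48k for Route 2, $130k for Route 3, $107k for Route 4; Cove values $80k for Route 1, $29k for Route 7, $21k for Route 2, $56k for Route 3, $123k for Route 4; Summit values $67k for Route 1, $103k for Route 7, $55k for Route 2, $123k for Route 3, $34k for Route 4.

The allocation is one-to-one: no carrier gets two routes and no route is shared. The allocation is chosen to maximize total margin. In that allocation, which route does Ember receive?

Ember receives Route 1.

This is a one-to-one assignment (maximum-weight bipartite matching).
Optimal: Ember→Route 1 ($103k), Nimbus→Route 2 ($140k), Quanta→Route 3 ($130k), Cove→Route 4 ($123k), Summit→Route 7 ($103k) — total 103+140+130+123+103 = $599k.
Row-greedy (each carrier in turn takes its best remaining route) gives $588k, worse by 11.
Swapping Summit↔Quanta (Summit→Route 3 $123k, Quanta→Route 7 $36k) loses 74.
No other one-to-one assignment exceeds $599k.
Ember's own top route is Route 4 ($135k), but forcing Ember→Route 4 and reassigning the rest optimally gives only $588k — worse by 11.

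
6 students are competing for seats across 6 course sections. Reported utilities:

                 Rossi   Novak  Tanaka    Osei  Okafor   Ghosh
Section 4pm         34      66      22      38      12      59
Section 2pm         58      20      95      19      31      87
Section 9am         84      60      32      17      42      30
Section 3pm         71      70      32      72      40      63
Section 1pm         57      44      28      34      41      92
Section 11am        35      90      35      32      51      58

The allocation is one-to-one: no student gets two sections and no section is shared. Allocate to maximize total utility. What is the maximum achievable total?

Optimal: Rossi→Section 9am (84 points), Novak→Section 4pm (66 points), Tanaka→Section 2pm (95 points), Osei→Section 3pm (72 points), Okafor→Section 11am (51 points), Ghosh→Section 1pm (92 points) — total 84+66+95+72+51+92 = 460 points.
Max-entry greedy (repeatedly take the single best remaining cell) gives 445 points, worse by 15.

Max total: 460 points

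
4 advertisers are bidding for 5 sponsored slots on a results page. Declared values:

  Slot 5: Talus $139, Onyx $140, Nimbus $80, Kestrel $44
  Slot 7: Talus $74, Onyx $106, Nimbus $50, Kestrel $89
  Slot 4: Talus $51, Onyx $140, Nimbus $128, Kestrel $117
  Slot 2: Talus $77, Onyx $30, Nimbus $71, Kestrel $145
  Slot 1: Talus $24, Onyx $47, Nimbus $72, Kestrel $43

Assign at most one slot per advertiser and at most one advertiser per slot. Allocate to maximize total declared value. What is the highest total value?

This is the linear assignment problem.
Optimal: Talus→Slot 5 ($139), Onyx→Slot 7 ($106), Nimbus→Slot 4 ($128), Kestrel→Slot 2 ($145) — total 139+106+128+145 = $518.
Column-greedy (each slot in turn goes to its best remaining advertiser) gives $434, worse by 84.
Every other assignment is strictly worse.

Maximum total: $518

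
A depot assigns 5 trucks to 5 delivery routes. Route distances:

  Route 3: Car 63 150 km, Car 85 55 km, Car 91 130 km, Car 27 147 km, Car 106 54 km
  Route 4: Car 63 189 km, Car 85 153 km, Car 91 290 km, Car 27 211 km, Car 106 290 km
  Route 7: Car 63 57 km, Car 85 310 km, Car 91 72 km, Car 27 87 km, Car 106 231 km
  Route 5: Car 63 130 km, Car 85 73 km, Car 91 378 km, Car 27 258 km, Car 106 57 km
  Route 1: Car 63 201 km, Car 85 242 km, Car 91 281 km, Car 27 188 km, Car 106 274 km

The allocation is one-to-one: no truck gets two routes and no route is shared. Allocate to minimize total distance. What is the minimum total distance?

Min total: 561 km

Optimal: Car 63→Route 4 (189 km), Car 85→Route 3 (55 km), Car 91→Route 7 (72 km), Car 27→Route 1 (188 km), Car 106→Route 5 (57 km) — total 189+55+72+188+57 = 561 km.
Row-greedy (each truck in turn takes its cheapest remaining route) gives 661 km, worse by 100.
Swapping Car 91↔Car 106 (Car 91→Route 5 378 km, Car 106→Route 7 231 km) adds 480.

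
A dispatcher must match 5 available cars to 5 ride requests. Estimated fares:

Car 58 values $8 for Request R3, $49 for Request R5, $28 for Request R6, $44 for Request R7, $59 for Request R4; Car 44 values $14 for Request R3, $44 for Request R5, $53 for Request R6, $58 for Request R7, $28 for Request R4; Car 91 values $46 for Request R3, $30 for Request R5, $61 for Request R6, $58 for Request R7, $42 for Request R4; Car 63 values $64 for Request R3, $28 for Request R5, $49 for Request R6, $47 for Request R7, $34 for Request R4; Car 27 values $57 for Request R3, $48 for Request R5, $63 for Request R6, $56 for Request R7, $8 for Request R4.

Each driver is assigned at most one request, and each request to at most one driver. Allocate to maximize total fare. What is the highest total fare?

Optimal: Car 58→Request R4 ($59), Car 44→Request R7 ($58), Car 91→Request R6 ($61), Car 63→Request R3 ($64), Car 27→Request R5 ($48) — total 59+58+61+64+48 = $290.
Max-entry greedy (repeatedly take the single best remaining cell) gives $274, worse by 16.

Max total: $290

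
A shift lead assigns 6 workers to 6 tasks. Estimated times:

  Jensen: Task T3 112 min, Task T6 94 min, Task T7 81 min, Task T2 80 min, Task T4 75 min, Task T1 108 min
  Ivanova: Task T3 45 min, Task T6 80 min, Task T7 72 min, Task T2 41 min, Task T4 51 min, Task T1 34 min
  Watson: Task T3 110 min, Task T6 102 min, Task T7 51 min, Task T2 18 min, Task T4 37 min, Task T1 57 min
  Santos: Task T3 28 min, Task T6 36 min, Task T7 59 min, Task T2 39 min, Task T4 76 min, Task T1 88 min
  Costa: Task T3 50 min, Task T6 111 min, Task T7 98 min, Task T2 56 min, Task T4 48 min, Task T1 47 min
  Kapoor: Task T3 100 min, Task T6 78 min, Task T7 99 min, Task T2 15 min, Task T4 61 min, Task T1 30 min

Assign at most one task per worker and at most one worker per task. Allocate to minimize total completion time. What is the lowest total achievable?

Min total: 253 min

Optimal: Jensen→Task T7 (81 min), Ivanova→Task T1 (34 min), Watson→Task T4 (37 min), Santos→Task T6 (36 min), Costa→Task T3 (50 min), Kapoor→Task T2 (15 min) — total 81+34+37+36+50+15 = 253 min.
Every other assignment is strictly worse.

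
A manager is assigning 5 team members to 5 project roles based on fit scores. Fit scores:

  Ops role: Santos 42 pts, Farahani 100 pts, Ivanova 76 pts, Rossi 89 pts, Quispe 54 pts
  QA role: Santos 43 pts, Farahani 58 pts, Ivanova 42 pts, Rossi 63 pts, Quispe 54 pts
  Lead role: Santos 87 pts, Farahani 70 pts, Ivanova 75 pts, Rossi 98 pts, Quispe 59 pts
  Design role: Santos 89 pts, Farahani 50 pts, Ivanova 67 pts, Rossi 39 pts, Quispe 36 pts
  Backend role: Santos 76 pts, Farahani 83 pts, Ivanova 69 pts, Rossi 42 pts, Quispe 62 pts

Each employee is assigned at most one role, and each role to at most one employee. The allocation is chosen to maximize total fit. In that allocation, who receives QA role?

Quispe receives QA role.

This is the linear assignment problem.
Optimal: Santos→Design role (89 pts), Farahani→Ops role (100 pts), Ivanova→Backend role (69 pts), Rossi→Lead role (98 pts), Quispe→QA role (54 pts) — total 89+100+69+98+54 = 410 pts.
Row-greedy (each employee in turn takes its best remaining role) gives 389 pts, worse by 21.
Next-best assignment: Santos→Design role, Farahani→Backend role, Ivanova→Ops role, Rossi→Lead role, Quispe→QA role = 400 pts.
Swapping Rossi↔Quispe (Rossi→QA role 63 pts, Quispe→Lead role 59 pts) loses 30.
No other one-to-one assignment exceeds 410 pts.
Quispe's own top role is Backend role (62 pts), but forcing Quispe→Backend role and reassigning the rest optimally gives only 391 pts — worse by 19.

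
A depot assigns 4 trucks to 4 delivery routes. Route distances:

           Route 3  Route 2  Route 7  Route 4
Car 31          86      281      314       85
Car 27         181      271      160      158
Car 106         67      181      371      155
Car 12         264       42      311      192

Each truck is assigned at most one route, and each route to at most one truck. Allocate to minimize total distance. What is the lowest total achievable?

Optimal: Car 31→Route 4 (85 km), Car 27→Route 7 (160 km), Car 106→Route 3 (67 km), Car 12→Route 2 (42 km) — total 85+160+67+42 = 354 km.
Swapping Car 27↔Car 12 (Car 27→Route 2 271 km, Car 12→Route 7 311 km) adds 380.
Every other assignment is strictly worse.

Min total: 354 km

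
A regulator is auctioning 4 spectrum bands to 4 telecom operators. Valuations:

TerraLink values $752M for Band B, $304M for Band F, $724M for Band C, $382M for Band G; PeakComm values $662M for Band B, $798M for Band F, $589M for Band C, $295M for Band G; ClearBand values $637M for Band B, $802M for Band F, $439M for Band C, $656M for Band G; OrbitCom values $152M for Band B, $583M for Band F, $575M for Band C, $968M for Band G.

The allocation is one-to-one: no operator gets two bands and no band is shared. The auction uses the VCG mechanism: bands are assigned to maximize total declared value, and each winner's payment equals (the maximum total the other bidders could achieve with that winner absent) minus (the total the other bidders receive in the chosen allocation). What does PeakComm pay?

Efficient allocation: TerraLink→Band C ($724M), PeakComm→Band B ($662M), ClearBand→Band F ($802M), OrbitCom→Band G ($968M); total welfare W = $3156M.
PeakComm receives Band B at value $662M, so the others get W − 662 = $2494M.
Without PeakComm: best allocation of the remaining 3 bidders over all 4 bands is TerraLink→Band B ($752M), ClearBand→Band F ($802M), OrbitCom→Band G ($968M), total $2522M.
VCG payment = (others' best without PeakComm) − (others' welfare with PeakComm) = 2522 − 2494 = $28M.

PeakComm pays $28M.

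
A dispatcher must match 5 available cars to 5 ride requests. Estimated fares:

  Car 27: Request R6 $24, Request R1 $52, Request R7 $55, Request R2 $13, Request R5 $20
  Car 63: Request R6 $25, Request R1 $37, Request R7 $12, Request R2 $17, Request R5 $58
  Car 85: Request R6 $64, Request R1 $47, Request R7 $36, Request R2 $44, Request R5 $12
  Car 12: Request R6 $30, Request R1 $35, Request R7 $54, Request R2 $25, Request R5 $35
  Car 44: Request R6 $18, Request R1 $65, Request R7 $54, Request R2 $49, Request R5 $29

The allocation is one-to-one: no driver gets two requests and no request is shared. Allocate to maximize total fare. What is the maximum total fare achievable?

Maximum total: $277

Optimal: Car 27→Request R1 ($52), Car 63→Request R5 ($58), Car 85→Request R6 ($64), Car 12→Request R7 ($54), Car 44→Request R2 ($49) — total 52+58+64+54+49 = $277.
Row-greedy (each driver in turn takes its best remaining request) gives $261, worse by 16.
Checked against all permutations: $277 is optimal.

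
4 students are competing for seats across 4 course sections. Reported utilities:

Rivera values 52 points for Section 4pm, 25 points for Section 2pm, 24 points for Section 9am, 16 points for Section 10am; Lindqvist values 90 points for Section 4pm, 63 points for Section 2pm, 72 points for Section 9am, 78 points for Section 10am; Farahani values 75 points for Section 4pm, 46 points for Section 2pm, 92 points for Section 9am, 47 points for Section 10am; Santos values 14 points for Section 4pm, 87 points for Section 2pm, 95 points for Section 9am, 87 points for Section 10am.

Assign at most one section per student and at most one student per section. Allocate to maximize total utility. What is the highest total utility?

Maximum total: 309 points

Optimal: Rivera→Section 4pm (52 points), Lindqvist→Section 10am (78 points), Farahani→Section 9am (92 points), Santos→Section 2pm (87 points) — total 52+78+92+87 = 309 points.
Max-entry greedy (repeatedly take the single best remaining cell) gives 257 points, worse by 52.
Next-best assignment: Rivera→Section 4pm, Lindqvist→Section 2pm, Farahani→Section 9am, Santos→Section 10am = 294 points.
Swapping Farahani↔Rivera (Farahani→Section 4pm 75 points, Rivera→Section 9am 24 points) loses 45.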